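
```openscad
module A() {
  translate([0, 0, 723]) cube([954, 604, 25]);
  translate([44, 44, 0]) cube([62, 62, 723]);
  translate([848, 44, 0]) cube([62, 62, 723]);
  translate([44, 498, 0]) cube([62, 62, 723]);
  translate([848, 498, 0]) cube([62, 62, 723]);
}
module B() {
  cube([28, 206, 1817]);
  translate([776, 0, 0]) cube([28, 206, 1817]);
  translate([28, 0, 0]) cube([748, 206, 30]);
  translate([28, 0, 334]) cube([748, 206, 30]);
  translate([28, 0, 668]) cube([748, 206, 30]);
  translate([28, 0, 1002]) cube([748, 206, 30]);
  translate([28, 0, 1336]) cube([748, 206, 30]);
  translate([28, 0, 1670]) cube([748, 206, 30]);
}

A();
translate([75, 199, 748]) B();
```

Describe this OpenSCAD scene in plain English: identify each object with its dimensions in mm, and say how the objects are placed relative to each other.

A is a table with a 954×604 mm rectangular top, 25 mm thick, top surface at z = 748 mm, supported by four 62×62 mm square legs, each inset 44 mm from the nearest pair of top edges, running from the floor.

B is an open bookshelf. Two side panels, each 28 mm thick, 206 mm deep and 1817 mm tall, stand 804 mm apart (outside-to-outside). Between them sit 6 shelves, each 30 mm thick and 206 mm deep, spanning the full gap between the sides. The bottom shelf rests on the floor (its underside at z = 0) and the clear gap between one shelf's top and the next shelf's underside is 304 mm.

The bookshelf is on top of the table, centred.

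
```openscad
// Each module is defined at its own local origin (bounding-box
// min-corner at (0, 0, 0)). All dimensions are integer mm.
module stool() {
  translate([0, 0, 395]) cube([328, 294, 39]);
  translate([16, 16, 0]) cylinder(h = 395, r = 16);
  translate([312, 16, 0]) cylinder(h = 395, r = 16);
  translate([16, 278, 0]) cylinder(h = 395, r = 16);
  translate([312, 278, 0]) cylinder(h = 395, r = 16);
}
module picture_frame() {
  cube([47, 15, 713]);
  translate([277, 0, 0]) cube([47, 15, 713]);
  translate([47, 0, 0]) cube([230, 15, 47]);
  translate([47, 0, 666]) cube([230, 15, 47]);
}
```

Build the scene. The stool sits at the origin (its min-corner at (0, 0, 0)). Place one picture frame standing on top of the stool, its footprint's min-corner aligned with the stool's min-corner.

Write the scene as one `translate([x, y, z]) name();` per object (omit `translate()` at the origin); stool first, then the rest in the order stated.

stool();
translate([0, 0, 434]) picture_frame();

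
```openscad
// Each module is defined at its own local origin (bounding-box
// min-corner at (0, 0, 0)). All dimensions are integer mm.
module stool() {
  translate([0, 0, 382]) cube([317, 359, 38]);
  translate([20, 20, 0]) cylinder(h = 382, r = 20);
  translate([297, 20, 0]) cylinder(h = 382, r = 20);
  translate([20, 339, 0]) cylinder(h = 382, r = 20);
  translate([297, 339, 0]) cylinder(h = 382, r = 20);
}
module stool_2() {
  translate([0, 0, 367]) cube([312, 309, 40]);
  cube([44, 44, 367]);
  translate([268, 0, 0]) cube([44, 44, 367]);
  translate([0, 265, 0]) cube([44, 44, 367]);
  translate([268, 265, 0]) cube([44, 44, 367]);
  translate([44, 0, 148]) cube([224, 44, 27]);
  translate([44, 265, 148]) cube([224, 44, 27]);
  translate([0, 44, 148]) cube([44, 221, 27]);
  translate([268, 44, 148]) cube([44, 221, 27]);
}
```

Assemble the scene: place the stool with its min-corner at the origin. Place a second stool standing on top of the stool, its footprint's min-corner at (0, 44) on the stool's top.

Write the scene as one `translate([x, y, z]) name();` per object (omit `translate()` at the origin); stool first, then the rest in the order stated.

stool();
translate([0, 44, 420]) stool_2();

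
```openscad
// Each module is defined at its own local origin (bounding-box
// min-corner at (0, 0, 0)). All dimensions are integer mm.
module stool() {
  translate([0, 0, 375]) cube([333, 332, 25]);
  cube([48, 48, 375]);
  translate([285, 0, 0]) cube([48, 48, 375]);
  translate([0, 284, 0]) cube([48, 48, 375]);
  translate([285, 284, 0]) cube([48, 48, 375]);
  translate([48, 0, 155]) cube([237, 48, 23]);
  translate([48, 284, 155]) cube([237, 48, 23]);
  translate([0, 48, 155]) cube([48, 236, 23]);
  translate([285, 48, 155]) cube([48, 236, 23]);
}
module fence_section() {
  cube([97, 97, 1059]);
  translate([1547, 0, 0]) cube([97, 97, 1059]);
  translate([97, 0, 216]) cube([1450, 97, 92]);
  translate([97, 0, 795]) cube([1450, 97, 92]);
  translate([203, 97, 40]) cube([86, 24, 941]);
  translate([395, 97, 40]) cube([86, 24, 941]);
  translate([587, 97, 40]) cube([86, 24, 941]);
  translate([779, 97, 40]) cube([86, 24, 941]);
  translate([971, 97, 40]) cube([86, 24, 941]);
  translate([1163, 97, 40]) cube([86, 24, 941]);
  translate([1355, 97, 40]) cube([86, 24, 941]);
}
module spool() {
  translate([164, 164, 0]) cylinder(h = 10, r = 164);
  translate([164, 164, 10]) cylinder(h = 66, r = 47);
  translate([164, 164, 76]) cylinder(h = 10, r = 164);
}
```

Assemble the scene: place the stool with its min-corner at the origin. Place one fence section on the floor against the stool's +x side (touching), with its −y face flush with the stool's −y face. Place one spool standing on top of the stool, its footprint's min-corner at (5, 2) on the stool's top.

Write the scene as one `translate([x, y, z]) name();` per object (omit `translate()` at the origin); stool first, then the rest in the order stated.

stool();
translate([333, 0, 0]) fence_section();
translate([5, 2, 400]) spool();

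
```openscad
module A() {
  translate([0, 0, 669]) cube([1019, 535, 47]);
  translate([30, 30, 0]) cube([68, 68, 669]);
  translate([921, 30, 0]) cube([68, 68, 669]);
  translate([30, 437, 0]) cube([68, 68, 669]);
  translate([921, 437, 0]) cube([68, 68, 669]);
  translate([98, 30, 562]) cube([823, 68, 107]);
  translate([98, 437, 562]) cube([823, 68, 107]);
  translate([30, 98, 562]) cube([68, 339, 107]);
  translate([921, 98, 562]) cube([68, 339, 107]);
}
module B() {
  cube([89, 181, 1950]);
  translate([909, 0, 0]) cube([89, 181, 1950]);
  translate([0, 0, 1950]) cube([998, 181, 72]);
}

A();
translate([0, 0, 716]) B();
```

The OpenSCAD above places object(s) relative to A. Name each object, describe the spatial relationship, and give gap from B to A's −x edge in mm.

The door frame's min-x is at 0; the table's min-x is 0; gap = 0 mm.

A is a table. B is a door frame. The door frame is on top of the table. The gap from the door frame to the table's −x edge is 0 mm.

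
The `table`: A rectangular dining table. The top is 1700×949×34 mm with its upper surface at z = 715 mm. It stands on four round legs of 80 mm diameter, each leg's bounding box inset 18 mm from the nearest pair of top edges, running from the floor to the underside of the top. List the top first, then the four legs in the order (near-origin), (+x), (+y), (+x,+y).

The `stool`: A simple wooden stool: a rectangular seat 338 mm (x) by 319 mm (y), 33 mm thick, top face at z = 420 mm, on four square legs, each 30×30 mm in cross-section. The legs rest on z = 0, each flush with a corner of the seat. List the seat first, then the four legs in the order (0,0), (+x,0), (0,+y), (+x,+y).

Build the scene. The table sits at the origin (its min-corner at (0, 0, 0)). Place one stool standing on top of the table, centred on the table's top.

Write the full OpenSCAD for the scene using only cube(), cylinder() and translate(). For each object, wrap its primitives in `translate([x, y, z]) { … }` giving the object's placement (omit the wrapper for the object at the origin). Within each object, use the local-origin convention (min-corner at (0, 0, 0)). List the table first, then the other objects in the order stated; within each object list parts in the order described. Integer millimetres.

translate([0, 0, 681]) cube([1700, 949, 34]);
translate([58, 58, 0]) cylinder(h = 681, r = 40);
translate([1642, 58, 0]) cylinder(h = 681, r = 40);
translate([58, 891, 0]) cylinder(h = 681, r = 40);
translate([1642, 891, 0]) cylinder(h = 681, r = 40);
translate([681, 315, 715]) {
  translate([0, 0, 387]) cube([338, 319, 33]);
  cube([30, 30, 387]);
  translate([308, 0, 0]) cube([30, 30, 387]);
  translate([0, 289, 0]) cube([30, 30, 387]);
  translate([308, 289, 0]) cube([30, 30, 387]);
}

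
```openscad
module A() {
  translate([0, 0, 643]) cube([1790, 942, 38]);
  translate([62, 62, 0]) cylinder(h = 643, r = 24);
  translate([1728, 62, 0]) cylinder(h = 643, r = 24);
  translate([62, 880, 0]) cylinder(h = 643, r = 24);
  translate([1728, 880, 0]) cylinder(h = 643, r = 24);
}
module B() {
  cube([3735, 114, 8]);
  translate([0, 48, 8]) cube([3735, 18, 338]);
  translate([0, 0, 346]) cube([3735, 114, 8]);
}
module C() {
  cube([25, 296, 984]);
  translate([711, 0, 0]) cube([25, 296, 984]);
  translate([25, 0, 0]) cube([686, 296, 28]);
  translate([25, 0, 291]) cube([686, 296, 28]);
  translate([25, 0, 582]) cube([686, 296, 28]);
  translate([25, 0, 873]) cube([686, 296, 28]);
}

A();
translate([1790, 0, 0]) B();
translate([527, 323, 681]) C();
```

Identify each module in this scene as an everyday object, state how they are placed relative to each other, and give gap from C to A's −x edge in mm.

A is a table. B is an I-beam. C is a bookshelf. The I-beam is against the table's +x side, with their −y faces flush. The bookshelf is on top of the table, centred. The gap from the bookshelf to the table's −x edge is 527 mm.

The bookshelf's min-x is at 527; the table's min-x is 0; gap = 527 mm.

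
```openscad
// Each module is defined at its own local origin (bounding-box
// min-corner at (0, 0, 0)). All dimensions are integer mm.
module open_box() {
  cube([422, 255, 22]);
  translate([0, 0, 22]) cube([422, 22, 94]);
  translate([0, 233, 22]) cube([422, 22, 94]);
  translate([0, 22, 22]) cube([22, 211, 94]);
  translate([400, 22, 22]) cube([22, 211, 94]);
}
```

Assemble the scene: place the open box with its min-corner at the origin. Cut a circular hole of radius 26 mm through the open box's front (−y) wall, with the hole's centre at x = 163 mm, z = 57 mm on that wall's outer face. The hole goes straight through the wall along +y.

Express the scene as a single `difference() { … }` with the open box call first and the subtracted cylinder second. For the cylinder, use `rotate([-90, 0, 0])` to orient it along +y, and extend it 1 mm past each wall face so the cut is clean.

difference() {
  open_box();
  translate([163, -1, 57]) rotate([-90, 0, 0]) cylinder(h = 24, r = 26);
}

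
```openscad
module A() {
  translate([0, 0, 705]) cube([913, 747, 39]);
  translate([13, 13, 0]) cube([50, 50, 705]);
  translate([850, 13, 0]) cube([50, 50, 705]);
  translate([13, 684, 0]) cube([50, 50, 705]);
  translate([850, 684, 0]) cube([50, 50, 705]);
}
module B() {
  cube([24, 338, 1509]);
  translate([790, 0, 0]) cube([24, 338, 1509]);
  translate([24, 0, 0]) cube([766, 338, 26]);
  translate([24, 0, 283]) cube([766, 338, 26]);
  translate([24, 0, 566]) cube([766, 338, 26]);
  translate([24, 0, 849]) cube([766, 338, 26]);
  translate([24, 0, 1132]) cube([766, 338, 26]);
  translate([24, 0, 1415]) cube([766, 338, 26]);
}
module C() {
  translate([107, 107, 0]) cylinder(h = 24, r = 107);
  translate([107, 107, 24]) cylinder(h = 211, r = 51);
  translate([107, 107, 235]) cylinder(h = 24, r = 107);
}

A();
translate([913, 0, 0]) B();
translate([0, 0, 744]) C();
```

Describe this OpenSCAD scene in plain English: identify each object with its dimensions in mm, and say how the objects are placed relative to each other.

A is a table with a 913×747 mm rectangular top, 39 mm thick, top surface at z = 744 mm, supported by four 50×50 mm square legs, each inset 13 mm from the nearest pair of top edges, running from the floor.

B is a bookshelf 814 mm wide overall, 338 mm deep and 1509 mm tall. The two sides are 24 mm thick vertical panels. 6 horizontal shelves of 26 mm thickness span between the inner faces of the sides; the lowest shelf sits on the floor and shelves are stacked with a clear vertical gap of 257 mm between each pair.

C is a spool: two coaxial disc flanges of radius 107 mm and thickness 24 mm, joined by a core cylinder of radius 51 mm and height 211 mm. The lower flange rests on z = 0 and the three cylinders share a vertical axis.

The bookshelf is against the table's +x side, with their −y faces flush. The spool is on top of the table.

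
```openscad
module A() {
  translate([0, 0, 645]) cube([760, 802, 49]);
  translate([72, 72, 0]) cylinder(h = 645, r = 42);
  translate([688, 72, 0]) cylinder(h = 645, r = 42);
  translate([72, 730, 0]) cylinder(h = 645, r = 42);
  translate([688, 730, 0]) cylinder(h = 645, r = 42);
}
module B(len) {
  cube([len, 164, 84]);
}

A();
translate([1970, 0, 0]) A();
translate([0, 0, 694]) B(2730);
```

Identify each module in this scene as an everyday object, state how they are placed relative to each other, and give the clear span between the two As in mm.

A is a table. B is a beam. A beam spans the tops of two tables. The clear span between the two tables is 1210 mm.

Second table starts at x = 1970; first ends at x = 760; clear span = 1970 − 760 = 1210 mm.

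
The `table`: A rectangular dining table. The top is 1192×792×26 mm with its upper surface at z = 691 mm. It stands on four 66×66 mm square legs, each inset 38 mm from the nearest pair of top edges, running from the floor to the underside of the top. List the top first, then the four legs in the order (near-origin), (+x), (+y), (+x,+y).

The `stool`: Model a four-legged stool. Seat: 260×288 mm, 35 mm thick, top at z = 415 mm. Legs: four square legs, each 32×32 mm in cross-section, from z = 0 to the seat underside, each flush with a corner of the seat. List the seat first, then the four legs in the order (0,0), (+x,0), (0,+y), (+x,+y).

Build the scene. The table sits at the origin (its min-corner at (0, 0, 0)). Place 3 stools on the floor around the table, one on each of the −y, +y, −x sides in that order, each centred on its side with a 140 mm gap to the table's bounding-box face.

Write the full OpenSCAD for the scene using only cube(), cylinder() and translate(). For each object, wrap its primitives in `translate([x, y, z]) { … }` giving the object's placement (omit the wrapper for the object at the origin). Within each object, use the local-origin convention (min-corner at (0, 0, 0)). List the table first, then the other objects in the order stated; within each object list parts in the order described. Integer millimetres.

translate([0, 0, 665]) cube([1192, 792, 26]);
translate([38, 38, 0]) cube([66, 66, 665]);
translate([1088, 38, 0]) cube([66, 66, 665]);
translate([38, 688, 0]) cube([66, 66, 665]);
translate([1088, 688, 0]) cube([66, 66, 665]);
translate([466, -428, 0]) {
  translate([0, 0, 380]) cube([260, 288, 35]);
  cube([32, 32, 380]);
  translate([228, 0, 0]) cube([32, 32, 380]);
  translate([0, 256, 0]) cube([32, 32, 380]);
  translate([228, 256, 0]) cube([32, 32, 380]);
}
translate([466, 932, 0]) {
  translate([0, 0, 380]) cube([260, 288, 35]);
  cube([32, 32, 380]);
  translate([228, 0, 0]) cube([32, 32, 380]);
  translate([0, 256, 0]) cube([32, 32, 380]);
  translate([228, 256, 0]) cube([32, 32, 380]);
}
translate([-400, 252, 0]) {
  translate([0, 0, 380]) cube([260, 288, 35]);
  cube([32, 32, 380]);
  translate([228, 0, 0]) cube([32, 32, 380]);
  translate([0, 256, 0]) cube([32, 32, 380]);
  translate([228, 256, 0]) cube([32, 32, 380]);
}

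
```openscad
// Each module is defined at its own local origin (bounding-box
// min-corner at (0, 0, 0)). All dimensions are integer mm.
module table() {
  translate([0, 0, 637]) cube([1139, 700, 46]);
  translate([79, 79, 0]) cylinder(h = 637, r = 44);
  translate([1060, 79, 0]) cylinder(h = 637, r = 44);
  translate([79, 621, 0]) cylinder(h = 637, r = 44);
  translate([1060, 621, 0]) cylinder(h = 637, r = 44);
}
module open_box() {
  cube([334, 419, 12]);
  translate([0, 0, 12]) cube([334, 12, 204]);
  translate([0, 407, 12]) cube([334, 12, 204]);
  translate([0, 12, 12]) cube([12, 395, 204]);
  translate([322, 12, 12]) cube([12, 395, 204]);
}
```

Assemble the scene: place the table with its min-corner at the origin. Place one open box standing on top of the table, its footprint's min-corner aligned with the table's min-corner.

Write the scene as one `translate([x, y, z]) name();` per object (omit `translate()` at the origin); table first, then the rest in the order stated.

table();
translate([0, 0, 683]) open_box();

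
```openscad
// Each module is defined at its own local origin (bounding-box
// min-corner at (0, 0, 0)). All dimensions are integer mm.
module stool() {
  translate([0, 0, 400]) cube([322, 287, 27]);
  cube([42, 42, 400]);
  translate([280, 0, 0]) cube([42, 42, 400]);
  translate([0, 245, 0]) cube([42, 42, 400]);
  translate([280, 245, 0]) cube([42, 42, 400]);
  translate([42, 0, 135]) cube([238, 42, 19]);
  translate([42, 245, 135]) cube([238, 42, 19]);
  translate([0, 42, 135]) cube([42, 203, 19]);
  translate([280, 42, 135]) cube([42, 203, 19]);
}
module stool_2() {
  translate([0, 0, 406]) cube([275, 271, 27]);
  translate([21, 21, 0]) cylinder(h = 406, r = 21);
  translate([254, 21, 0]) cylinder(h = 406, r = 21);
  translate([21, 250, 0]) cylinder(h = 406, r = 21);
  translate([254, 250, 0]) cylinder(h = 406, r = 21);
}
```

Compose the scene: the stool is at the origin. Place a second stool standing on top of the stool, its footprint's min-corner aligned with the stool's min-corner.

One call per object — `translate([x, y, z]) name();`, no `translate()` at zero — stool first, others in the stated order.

stool();
translate([0, 0, 427]) stool_2();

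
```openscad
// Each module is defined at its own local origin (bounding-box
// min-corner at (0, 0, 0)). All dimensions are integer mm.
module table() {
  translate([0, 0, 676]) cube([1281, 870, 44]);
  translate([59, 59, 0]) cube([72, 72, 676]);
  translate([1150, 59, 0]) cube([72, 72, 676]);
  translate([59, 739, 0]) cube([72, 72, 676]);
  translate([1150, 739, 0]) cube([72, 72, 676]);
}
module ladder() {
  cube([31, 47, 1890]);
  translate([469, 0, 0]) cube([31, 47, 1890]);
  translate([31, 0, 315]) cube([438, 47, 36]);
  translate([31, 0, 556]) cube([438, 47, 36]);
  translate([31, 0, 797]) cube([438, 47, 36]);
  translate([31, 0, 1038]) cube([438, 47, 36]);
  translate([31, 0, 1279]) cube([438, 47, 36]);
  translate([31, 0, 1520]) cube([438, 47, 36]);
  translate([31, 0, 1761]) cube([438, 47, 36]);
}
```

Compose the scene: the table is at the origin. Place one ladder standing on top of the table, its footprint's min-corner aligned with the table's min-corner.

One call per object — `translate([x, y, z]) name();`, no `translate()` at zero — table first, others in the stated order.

table();
translate([0, 0, 720]) ladder();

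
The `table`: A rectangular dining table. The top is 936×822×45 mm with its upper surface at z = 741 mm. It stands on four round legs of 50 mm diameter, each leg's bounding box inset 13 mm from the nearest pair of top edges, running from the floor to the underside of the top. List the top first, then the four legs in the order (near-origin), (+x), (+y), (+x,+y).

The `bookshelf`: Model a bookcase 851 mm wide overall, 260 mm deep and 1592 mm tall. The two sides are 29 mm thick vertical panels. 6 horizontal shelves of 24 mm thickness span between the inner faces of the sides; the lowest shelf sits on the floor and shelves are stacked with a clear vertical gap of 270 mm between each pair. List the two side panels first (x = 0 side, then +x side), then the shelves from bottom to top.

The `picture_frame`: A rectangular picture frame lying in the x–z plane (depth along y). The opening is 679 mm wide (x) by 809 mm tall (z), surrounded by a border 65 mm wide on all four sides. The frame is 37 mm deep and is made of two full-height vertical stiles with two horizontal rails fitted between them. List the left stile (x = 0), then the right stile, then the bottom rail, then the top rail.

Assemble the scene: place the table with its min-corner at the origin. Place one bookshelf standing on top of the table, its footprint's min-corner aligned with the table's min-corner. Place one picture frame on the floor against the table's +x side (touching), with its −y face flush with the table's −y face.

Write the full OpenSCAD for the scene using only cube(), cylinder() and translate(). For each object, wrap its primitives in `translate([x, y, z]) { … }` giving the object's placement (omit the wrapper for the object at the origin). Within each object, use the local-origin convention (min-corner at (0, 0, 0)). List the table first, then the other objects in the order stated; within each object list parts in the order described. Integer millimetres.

translate([0, 0, 696]) cube([936, 822, 45]);
translate([38, 38, 0]) cylinder(h = 696, r = 25);
translate([898, 38, 0]) cylinder(h = 696, r = 25);
translate([38, 784, 0]) cylinder(h = 696, r = 25);
translate([898, 784, 0]) cylinder(h = 696, r = 25);
translate([0, 0, 741]) {
  cube([29, 260, 1592]);
  translate([822, 0, 0]) cube([29, 260, 1592]);
  translate([29, 0, 0]) cube([793, 260, 24]);
  translate([29, 0, 294]) cube([793, 260, 24]);
  translate([29, 0, 588]) cube([793, 260, 24]);
  translate([29, 0, 882]) cube([793, 260, 24]);
  translate([29, 0, 1176]) cube([793, 260, 24]);
  translate([29, 0, 1470]) cube([793, 260, 24]);
}
translate([936, 0, 0]) {
  cube([65, 37, 939]);
  translate([744, 0, 0]) cube([65, 37, 939]);
  translate([65, 0, 0]) cube([679, 37, 65]);
  translate([65, 0, 874]) cube([679, 37, 65]);
}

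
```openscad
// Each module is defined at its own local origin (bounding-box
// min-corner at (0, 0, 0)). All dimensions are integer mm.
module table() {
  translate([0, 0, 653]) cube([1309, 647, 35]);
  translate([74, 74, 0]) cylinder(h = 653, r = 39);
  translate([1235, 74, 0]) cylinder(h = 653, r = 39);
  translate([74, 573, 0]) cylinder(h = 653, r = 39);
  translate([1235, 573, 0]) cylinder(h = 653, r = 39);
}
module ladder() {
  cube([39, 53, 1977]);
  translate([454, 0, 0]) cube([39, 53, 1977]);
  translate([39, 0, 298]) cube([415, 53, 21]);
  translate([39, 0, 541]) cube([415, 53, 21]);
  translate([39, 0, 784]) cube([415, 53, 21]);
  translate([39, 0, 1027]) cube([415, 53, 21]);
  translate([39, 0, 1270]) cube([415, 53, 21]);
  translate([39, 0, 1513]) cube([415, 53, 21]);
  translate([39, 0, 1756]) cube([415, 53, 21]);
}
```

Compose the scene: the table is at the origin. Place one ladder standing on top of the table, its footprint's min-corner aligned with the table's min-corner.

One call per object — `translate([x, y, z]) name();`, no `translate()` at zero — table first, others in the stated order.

table();
translate([0, 0, 688]) ladder();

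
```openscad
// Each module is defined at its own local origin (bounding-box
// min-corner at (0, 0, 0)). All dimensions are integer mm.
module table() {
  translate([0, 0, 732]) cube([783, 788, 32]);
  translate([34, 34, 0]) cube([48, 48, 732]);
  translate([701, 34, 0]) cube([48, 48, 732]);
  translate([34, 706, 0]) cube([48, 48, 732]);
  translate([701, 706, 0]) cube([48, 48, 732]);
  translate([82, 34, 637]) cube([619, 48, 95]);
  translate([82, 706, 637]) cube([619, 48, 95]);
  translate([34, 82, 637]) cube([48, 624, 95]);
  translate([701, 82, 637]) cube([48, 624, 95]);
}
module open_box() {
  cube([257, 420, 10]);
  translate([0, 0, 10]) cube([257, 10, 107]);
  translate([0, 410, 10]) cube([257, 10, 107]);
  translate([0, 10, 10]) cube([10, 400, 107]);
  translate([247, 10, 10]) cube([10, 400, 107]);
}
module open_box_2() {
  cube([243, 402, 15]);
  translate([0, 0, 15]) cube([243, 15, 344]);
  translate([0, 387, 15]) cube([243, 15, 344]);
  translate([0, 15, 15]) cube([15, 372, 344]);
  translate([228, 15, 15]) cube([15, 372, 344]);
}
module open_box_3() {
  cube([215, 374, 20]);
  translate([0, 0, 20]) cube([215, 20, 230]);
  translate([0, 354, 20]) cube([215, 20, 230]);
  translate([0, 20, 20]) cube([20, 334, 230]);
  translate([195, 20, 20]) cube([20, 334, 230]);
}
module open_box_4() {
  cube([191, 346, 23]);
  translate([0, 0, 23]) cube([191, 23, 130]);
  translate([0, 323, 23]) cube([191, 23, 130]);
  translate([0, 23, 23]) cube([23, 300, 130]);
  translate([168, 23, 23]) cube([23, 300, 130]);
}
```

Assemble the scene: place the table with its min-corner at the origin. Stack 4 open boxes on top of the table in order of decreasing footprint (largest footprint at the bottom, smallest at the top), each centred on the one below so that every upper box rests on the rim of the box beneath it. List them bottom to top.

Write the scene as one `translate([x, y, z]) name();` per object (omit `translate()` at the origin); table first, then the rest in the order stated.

table();
translate([263, 184, 764]) open_box();
translate([270, 193, 881]) open_box_2();
translate([284, 207, 1240]) open_box_3();
translate([296, 221, 1490]) open_box_4();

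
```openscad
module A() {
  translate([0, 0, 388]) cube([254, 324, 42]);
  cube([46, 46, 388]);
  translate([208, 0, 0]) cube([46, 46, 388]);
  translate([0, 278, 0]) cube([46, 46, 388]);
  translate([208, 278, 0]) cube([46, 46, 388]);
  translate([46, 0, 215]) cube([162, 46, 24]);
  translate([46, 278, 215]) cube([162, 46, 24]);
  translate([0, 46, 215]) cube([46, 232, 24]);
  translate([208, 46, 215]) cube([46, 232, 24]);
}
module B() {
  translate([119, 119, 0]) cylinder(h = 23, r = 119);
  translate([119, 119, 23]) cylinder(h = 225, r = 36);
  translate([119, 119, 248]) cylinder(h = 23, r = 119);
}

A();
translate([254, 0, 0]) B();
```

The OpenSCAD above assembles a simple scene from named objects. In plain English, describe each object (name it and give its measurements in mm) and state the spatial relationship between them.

A is a four-legged stool. The seat is a 254×324×42 mm slab whose top surface is at z = 430 mm; four square legs, each 46×46 mm in cross-section, run from the floor (z = 0) to the underside of the seat, each flush with a corner of the seat. Four stretchers, 46 mm wide and 24 mm tall, connect adjacent legs with their undersides at z = 215 mm, each running between the inner faces of the legs it joins and aligned with the legs' outer faces on the other axis.

B is a spool: two coaxial disc flanges of radius 119 mm and thickness 23 mm, joined by a core cylinder of radius 36 mm and height 225 mm. The lower flange rests on z = 0 and the three cylinders share a vertical axis.

The spool is against the stool's +x side, with their −y faces flush.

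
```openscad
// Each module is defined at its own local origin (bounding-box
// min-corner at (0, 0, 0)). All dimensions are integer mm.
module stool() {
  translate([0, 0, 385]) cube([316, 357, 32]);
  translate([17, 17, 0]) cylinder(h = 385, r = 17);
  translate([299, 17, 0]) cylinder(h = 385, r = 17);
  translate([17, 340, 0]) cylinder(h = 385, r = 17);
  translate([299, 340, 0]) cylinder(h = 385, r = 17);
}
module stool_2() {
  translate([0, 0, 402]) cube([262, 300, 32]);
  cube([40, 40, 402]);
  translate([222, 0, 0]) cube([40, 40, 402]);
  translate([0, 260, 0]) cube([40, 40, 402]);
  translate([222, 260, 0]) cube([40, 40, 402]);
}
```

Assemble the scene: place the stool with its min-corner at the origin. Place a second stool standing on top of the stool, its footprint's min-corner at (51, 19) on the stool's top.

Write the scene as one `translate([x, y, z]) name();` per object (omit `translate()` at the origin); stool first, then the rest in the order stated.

stool();
translate([51, 19, 417]) stool_2();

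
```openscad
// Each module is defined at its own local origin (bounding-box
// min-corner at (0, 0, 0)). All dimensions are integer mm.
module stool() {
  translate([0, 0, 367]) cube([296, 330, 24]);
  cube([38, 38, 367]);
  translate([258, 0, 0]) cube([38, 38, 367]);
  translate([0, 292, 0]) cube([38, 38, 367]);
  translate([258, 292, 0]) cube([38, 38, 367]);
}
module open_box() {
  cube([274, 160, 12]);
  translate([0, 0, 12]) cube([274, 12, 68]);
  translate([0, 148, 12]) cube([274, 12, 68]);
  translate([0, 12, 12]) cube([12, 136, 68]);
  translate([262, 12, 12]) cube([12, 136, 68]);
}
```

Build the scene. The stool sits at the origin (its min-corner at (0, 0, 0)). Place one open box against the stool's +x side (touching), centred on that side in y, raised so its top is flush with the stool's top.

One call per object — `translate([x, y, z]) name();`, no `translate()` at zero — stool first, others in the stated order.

stool();
translate([296, 85, 311]) open_box();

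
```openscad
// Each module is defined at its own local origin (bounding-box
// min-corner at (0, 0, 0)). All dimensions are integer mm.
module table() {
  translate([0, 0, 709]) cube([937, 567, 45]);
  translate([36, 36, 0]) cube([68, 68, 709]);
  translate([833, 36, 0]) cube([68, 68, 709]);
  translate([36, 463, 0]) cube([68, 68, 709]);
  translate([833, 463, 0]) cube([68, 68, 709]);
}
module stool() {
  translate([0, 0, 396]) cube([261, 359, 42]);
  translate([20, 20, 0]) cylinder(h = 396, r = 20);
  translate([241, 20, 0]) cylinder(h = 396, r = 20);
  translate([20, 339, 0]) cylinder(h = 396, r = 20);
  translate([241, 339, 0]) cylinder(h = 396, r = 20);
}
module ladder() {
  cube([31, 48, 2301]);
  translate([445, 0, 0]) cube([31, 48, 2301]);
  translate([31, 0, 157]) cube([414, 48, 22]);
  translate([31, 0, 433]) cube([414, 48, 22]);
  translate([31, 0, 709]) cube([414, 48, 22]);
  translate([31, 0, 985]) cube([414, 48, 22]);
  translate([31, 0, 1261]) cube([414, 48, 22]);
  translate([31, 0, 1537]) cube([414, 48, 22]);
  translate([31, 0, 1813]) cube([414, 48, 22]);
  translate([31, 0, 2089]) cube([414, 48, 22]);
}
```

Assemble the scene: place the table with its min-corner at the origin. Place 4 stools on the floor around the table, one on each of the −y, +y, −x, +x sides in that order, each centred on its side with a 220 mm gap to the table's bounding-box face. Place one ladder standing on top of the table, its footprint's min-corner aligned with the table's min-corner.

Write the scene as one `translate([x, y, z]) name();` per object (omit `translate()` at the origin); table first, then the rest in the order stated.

table();
translate([338, -579, 0]) stool();
translate([338, 787, 0]) stool();
translate([-481, 104, 0]) stool();
translate([1157, 104, 0]) stool();
translate([0, 0, 754]) ladder();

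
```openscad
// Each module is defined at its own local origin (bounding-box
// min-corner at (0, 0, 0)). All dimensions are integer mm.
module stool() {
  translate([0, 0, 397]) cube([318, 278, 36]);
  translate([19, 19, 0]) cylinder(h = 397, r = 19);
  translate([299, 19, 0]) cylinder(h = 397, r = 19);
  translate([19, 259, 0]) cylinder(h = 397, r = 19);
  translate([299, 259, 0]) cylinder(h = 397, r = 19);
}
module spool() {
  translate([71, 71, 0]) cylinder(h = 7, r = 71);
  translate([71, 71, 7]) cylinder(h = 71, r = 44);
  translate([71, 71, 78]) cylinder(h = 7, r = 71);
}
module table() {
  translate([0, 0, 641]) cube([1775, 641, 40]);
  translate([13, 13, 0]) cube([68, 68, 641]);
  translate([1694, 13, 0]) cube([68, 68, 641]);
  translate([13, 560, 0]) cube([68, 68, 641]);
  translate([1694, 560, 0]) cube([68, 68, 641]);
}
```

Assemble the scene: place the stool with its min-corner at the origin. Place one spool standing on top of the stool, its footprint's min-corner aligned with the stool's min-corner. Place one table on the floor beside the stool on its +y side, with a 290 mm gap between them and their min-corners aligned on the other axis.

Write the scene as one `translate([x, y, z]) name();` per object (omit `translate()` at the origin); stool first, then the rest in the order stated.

stool();
translate([0, 0, 433]) spool();
translate([0, 568, 0]) table();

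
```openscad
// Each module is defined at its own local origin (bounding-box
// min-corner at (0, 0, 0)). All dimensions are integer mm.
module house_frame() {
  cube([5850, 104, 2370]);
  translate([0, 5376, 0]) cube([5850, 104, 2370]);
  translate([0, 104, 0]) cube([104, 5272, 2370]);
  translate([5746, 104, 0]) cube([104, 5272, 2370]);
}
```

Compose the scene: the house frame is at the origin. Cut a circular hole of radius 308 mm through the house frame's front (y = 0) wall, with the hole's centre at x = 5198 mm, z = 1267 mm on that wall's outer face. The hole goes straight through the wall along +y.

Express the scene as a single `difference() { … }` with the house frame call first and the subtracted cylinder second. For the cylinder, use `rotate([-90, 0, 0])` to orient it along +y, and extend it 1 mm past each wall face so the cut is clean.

difference() {
  house_frame();
  translate([5198, -1, 1267]) rotate([-90, 0, 0]) cylinder(h = 106, r = 308);
}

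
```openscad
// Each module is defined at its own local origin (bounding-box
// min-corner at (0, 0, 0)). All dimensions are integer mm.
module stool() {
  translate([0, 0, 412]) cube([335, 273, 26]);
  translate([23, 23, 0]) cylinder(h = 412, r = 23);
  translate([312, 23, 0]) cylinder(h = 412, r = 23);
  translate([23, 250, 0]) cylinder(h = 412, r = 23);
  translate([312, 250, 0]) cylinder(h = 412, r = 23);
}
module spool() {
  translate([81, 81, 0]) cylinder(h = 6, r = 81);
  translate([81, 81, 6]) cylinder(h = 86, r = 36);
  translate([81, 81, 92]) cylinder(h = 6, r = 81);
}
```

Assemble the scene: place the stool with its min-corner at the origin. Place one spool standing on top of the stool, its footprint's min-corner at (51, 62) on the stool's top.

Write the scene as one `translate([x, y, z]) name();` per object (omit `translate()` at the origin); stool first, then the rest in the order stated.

stool();
translate([51, 62, 438]) spool();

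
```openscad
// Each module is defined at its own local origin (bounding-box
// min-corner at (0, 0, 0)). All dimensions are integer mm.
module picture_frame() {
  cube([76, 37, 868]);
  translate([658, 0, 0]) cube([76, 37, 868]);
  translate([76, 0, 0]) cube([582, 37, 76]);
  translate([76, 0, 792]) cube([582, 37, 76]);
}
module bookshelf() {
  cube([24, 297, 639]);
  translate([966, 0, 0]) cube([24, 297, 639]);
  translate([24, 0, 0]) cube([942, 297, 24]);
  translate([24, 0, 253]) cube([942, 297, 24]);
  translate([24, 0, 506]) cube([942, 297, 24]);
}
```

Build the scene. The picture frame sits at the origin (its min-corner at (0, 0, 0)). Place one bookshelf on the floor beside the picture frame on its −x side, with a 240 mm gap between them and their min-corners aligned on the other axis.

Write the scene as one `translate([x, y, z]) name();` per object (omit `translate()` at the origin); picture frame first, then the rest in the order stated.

picture_frame();
translate([-1230, 0, 0]) bookshelf();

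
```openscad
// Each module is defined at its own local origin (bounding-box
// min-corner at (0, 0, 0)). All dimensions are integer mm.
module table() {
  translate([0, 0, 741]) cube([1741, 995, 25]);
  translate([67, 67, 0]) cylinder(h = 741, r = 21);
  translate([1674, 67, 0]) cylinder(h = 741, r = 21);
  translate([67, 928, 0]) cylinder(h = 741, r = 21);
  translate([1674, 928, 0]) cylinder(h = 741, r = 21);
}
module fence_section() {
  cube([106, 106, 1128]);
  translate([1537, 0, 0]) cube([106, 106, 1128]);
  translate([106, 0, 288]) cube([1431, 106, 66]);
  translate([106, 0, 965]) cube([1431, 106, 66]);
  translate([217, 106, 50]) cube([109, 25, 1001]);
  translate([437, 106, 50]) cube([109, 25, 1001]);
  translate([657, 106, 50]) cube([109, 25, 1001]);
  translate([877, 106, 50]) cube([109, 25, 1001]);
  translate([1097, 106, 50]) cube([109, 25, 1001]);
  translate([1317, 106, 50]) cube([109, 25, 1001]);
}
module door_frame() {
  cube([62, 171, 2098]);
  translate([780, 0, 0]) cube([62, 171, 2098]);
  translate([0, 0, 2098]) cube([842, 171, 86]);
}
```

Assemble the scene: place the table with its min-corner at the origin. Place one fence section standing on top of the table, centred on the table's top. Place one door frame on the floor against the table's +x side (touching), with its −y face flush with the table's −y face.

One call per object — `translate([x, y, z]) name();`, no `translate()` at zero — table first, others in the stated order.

table();
translate([49, 432, 766]) fence_section();
translate([1741, 0, 0]) door_frame();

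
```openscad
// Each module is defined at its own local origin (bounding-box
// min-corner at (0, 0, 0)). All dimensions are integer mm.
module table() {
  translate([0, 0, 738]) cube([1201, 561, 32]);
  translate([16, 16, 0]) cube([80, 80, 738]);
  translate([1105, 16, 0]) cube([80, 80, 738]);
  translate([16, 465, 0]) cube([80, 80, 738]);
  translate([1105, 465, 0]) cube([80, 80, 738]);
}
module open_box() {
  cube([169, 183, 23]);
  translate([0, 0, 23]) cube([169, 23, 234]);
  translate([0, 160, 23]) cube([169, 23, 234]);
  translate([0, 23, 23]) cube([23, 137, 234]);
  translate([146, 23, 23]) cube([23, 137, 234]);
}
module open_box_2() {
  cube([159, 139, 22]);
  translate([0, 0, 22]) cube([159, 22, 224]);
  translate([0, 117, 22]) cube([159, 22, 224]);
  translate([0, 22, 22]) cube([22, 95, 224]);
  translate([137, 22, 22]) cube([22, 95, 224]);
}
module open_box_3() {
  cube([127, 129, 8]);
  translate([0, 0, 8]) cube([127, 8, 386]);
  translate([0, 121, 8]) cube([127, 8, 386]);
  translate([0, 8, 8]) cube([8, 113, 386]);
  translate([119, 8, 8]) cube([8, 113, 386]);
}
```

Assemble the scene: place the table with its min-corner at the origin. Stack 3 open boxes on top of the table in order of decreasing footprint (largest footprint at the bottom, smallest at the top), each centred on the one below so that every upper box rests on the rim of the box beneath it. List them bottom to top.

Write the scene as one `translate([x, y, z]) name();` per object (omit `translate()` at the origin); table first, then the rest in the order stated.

table();
translate([516, 189, 770]) open_box();
translate([521, 211, 1027]) open_box_2();
translate([537, 216, 1273]) open_box_3();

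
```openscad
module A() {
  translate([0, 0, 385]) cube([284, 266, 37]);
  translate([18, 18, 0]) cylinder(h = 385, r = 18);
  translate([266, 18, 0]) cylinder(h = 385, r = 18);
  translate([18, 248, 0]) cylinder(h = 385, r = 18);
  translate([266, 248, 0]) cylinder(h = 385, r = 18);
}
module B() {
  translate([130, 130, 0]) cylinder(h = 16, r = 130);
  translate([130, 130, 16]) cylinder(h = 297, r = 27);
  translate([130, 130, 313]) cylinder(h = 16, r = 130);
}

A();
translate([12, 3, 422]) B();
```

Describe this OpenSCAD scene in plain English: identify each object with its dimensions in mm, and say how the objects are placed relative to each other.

A is a four-legged stool. The seat is 284×266 mm, 37 mm thick, top at z = 422 mm. It stands on four round legs, each 36 mm in diameter, from z = 0 to the seat underside, each leg's axis is inset half a diameter from the nearest pair of seat edges (so the leg's bounding box is flush with the corner).

B is a spool: two coaxial disc flanges of radius 130 mm and thickness 16 mm, joined by a core cylinder of radius 27 mm and height 297 mm. The lower flange rests on z = 0 and the three cylinders share a vertical axis.

The spool is on top of the stool, centred.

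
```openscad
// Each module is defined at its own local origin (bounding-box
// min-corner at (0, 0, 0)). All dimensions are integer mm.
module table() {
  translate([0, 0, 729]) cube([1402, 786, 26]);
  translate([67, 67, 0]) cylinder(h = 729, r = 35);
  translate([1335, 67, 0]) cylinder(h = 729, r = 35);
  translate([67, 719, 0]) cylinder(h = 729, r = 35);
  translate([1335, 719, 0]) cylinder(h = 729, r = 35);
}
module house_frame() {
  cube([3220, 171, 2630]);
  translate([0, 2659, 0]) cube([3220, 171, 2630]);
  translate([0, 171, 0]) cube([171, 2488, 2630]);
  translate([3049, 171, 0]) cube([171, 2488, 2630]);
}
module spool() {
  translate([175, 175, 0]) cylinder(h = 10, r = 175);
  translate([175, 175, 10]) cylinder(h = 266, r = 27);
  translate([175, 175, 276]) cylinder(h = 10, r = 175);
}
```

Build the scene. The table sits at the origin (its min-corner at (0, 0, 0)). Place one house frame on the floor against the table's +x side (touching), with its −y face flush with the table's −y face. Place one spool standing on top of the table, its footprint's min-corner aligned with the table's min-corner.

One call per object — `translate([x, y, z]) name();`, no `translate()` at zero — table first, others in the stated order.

table();
translate([1402, 0, 0]) house_frame();
translate([0, 0, 755]) spool();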